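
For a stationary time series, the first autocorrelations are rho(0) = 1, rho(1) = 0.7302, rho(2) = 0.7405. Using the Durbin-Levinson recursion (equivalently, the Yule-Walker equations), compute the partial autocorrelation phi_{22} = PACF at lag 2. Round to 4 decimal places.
\phi_{22} = 0.4441

The PACF at lag k is phi_{kk}, the last component of the solution
to the Yule-Walker system G_k phi = r_k where
  (G_k)_{ij} = rho(|i - j|), (r_k)_i = rho(i), i,j = 1..k.
Equivalently, Durbin-Levinson gives phi_{kk} iteratively:
  phi_{11} = rho(1)
  phi_{kk} = [rho(k) - sum_{j=1..k-1} phi_{k-1,j} rho(k-j)]
            / [1 - sum_{j=1..k-1} phi_{k-1,j} rho(j)],
  phi_{k,j} = phi_{k-1,j} - phi_{kk} phi_{k-1,k-j},  j = 1..k-1.
Step k = 1:
  phi_11 = rho(1) = 0.7302.
Step k = 2:
  phi_22 = [rho(2) - phi_11 rho(1)] / [1 - phi_11 rho(1)] = [0.7405 - (0.7302)(0.7302)] / [1 - (0.7302)(0.7302)]
         = 0.20730796 / 0.46680796 = 0.4441.
Therefore phi_{22} = 0.4441.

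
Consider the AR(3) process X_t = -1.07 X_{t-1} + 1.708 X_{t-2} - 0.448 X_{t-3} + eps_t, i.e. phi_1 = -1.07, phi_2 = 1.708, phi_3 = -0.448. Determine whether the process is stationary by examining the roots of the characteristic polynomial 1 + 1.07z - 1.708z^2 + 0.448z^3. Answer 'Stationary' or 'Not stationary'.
\text{Not stationary}

The AR(p) characteristic polynomial is P(z) = 1 + 1.07z - 1.708z^2 + 0.448z^3.
Stationarity requires all roots to lie outside the unit circle, i.e. |z| > 1 for every root.
Degree 3: look for a simple real root z0 first, then factor out (1 - z/z0) and solve the remaining quadratic.
Testing z0 = 2.5: P(2.5) = 1 + (1.07)(2.5) + (-1.708)(2.5)^2 + (0.448)(2.5)^3
  = 1 + (2.675) + (-10.675) + (7) = 0.  So z_0 = 2.5 is a root, |z_0| = 2.5.
Divide out the factor (1 - 0.4 z) = (1 - z/z0) (since 1/z0 = 0.4):
  P(z) = (1 - 0.4 z)(1 + (1.47) z + (-1.12) z^2)
  [check: z-coef 1.47 - (0.4) = 1.07; z^2-coef -1.12 - (0.4)(1.47) = -1.708; z^3-coef -(0.4)(-1.12) = 0.448.]
Remaining roots from the quadratic factor 1 + (1.47) z + (-1.12) z^2:
  Set 1 + (1.47) z + (-1.12) z^2 = 0, i.e. a z^2 + b z + c = 0 with a = -1.12, b = 1.47, c = 1.
  Discriminant D = b^2 - 4ac = (1.47)^2 - 4*(-1.12)*1 = 2.1609 - (-4.48) = 6.6409.
  D >= 0, so the roots are real: z = (-b +/- sqrt(D)) / (2a) = (-1.47 +/- 2.576994) / (-2.24).
    z_1 = (-1.47 + 2.576994) / (-2.24) = -0.4942,   |z_1| = 0.4942.
    z_2 = (-1.47 - 2.576994) / (-2.24) = 1.8067,   |z_2| = 1.8067.
Moduli of all roots: 2.5000, 0.4942, 1.8067.
All moduli strictly greater than 1? No.
Verdict: Not stationary.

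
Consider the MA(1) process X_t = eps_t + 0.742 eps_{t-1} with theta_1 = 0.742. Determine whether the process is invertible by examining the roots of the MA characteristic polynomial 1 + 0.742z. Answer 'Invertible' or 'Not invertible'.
\text{Invertible}

The MA(q) characteristic polynomial is P(z) = 1 + 0.742z.
Invertibility requires all roots to lie outside the unit circle, i.e. |z| > 1 for every root.
This is linear in z: 1 + (0.742) z = 0  =>  z = -1/(0.742) = -1.347709,  |z| = 1.347709.
Moduli of all roots: 1.3477.
All moduli strictly greater than 1? Yes.
Verdict: Invertible.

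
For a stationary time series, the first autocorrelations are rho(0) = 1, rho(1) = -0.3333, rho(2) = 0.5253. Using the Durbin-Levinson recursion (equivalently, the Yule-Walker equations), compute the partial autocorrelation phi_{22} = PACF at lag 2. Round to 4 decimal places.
\phi_{22} = 0.4660

The PACF at lag k is phi_{kk}, the last component of the solution
to the Yule-Walker system G_k phi = r_k where
  (G_k)_{ij} = rho(|i - j|), (r_k)_i = rho(i), i,j = 1..k.
Equivalently, Durbin-Levinson gives phi_{kk} iteratively:
  phi_{11} = rho(1)
  phi_{kk} = [rho(k) - sum_{j=1..k-1} phi_{k-1,j} rho(k-j)]
            / [1 - sum_{j=1..k-1} phi_{k-1,j} rho(j)],
  phi_{k,j} = phi_{k-1,j} - phi_{kk} phi_{k-1,k-j},  j = 1..k-1.
Step k = 1:
  phi_11 = rho(1) = -0.3333.
Step k = 2:
  phi_22 = [rho(2) - phi_11 rho(1)] / [1 - phi_11 rho(1)] = [0.5253 - (-0.3333)(-0.3333)] / [1 - (-0.3333)(-0.3333)]
         = 0.41421111 / 0.88891111 = 0.466.
Therefore phi_{22} = 0.4660.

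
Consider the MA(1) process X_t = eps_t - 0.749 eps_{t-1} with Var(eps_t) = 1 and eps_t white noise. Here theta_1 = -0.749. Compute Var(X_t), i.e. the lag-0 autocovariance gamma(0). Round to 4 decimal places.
\gamma(0) = 1.5610

For an MA(q) process X_t = eps_t + sum_i theta_i eps_{t-i} with
Var(eps_t) = sigma^2, the variance is
  gamma(0) = sigma^2 * (1 + sum_i theta_i^2).
  sum_i theta_i^2 = (-0.749)^2 = 0.561001.
  gamma(0) = 1 * (1 + 0.561001) = 1 * 1.561001 = 1.561001, which rounds to 1.5610.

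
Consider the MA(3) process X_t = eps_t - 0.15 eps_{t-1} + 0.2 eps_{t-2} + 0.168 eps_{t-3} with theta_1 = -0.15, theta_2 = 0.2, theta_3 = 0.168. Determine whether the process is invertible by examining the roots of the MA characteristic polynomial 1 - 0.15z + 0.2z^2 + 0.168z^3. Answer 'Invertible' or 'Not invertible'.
\text{Invertible}

The MA(q) characteristic polynomial is P(z) = 1 - 0.15z + 0.2z^2 + 0.168z^3.
Invertibility requires all roots to lie outside the unit circle, i.e. |z| > 1 for every root.
Degree 3: look for a simple real root z0 first, then factor out (1 - z/z0) and solve the remaining quadratic.
Testing z0 = -2.5: P(-2.5) = 1 + (-0.15)(-2.5) + (0.2)(-2.5)^2 + (0.168)(-2.5)^3
  = 1 + (0.375) + (1.25) + (-2.625) = 0.  So z_0 = -2.5 is a root, |z_0| = 2.5.
Divide out the factor (1 + 0.4 z) = (1 - z/z0) (since 1/z0 = -0.4):
  P(z) = (1 + 0.4 z)(1 + (-0.55) z + (0.42) z^2)
  [check: z-coef -0.55 - (-0.4) = -0.15; z^2-coef 0.42 - (-0.4)(-0.55) = 0.2; z^3-coef -(-0.4)(0.42) = 0.168.]
Remaining roots from the quadratic factor 1 + (-0.55) z + (0.42) z^2:
  Set 1 + (-0.55) z + (0.42) z^2 = 0, i.e. a z^2 + b z + c = 0 with a = 0.42, b = -0.55, c = 1.
  Discriminant D = b^2 - 4ac = (-0.55)^2 - 4*(0.42)*1 = 0.3025 - (1.68) = -1.3775.
  D < 0, so the roots are the complex-conjugate pair z = (-b +/- i sqrt(-D)) / (2a) = 0.6548 +/- 1.3972i.
  For a conjugate pair |z|^2 = z * conj(z) = (product of roots) = c/a = 1/(0.42) = 2.380952, so |z| = sqrt(2.380952) = 1.543 for both roots.
Moduli of all roots: 2.5000, 1.5430, 1.5430.
All moduli strictly greater than 1? Yes.
Verdict: Invertible.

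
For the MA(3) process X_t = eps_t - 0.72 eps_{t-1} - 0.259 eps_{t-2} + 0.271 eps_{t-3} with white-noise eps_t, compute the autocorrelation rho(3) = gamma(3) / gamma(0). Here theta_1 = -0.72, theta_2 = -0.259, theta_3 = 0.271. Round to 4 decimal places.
\rho(3) = 0.1634

For an MA(q) process with theta_0 = 1, the autocovariance is
  gamma(k) = sigma^2 * sum_{i=0..q-k} theta_i * theta_{i+k},
and rho(k) = gamma(k) / gamma(0). Sigma^2 cancels.
  numerator   = (1)*(0.271) = 0.271.
  denominator = (1)^2 + (-0.72)^2 + (-0.259)^2 + (0.271)^2 = 1.658922.
  rho(3) = 0.271 / 1.658922 = 0.1634.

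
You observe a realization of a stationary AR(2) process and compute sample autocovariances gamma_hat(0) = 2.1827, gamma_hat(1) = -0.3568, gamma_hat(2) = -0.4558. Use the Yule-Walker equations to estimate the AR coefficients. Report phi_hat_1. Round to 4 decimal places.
\hat\phi_{1} = -0.2030

The Yule-Walker equations for an AR(p) process read, in matrix form,
  Gamma_p phi = r_p,   with   (Gamma_p)_{ij} = gamma(|i - j|),
                       (r_p)_i = gamma(i),   i,j = 1..p.
Substitute the sample gammas (Toeplitz matrix and right-hand side of size 2):
  Gamma_p = [[2.1827, -0.3568], [-0.3568, 2.1827]]
  r_p     = [-0.3568, -0.4558]
Written out:
  2.1827 phi_1 - 0.3568 phi_2 = -0.3568
  -0.3568 phi_1 + 2.1827 phi_2 = -0.4558
Solve by Cramer's rule:
  det = gamma(0)^2 - gamma(1)^2 = (2.1827)^2 - (-0.3568)^2 = 4.76417929 - 0.12730624 = 4.63687305
  phi_hat_1 = [gamma(1) gamma(0) - gamma(1) gamma(2)] / det = [(-0.3568)(2.1827) - (-0.3568)(-0.4558)] / 4.63687305 = -0.9414168 / 4.63687305 = -0.203
  phi_hat_2 = [gamma(0) gamma(2) - gamma(1)^2] / det = [(2.1827)(-0.4558) - (-0.3568)^2] / 4.63687305 = -1.1221809 / 4.63687305 = -0.242
So phi_hat = [-0.2030, -0.2420].
Therefore phi_hat_1 = -0.2030.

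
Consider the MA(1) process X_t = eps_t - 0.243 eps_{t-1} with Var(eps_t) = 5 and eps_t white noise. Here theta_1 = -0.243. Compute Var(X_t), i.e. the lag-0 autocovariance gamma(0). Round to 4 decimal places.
\gamma(0) = 5.2952

For an MA(q) process X_t = eps_t + sum_i theta_i eps_{t-i} with
Var(eps_t) = sigma^2, the variance is
  gamma(0) = sigma^2 * (1 + sum_i theta_i^2).
  sum_i theta_i^2 = (-0.243)^2 = 0.059049.
  gamma(0) = 5 * (1 + 0.059049) = 5 * 1.059049 = 5.295245, which rounds to 5.2952.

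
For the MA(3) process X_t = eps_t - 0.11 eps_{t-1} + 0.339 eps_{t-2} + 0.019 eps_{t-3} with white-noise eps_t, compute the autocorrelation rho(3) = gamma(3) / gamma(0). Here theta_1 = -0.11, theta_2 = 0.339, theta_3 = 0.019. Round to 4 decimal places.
\rho(3) = 0.0169

For an MA(q) process with theta_0 = 1, the autocovariance is
  gamma(k) = sigma^2 * sum_{i=0..q-k} theta_i * theta_{i+k},
and rho(k) = gamma(k) / gamma(0). Sigma^2 cancels.
  numerator   = (1)*(0.019) = 0.019.
  denominator = (1)^2 + (-0.11)^2 + (0.339)^2 + (0.019)^2 = 1.127382.
  rho(3) = 0.019 / 1.127382 = 0.0169.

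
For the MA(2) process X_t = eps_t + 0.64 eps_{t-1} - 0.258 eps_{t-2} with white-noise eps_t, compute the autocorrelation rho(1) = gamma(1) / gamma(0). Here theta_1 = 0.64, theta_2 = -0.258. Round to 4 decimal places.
\rho(1) = 0.3217

For an MA(q) process with theta_0 = 1, the autocovariance is
  gamma(k) = sigma^2 * sum_{i=0..q-k} theta_i * theta_{i+k},
and rho(k) = gamma(k) / gamma(0). Sigma^2 cancels.
  numerator   = (1)*(0.64) + (0.64)*(-0.258) = 0.47488.
  denominator = (1)^2 + (0.64)^2 + (-0.258)^2 = 1.476164.
  rho(1) = 0.47488 / 1.476164 = 0.3217.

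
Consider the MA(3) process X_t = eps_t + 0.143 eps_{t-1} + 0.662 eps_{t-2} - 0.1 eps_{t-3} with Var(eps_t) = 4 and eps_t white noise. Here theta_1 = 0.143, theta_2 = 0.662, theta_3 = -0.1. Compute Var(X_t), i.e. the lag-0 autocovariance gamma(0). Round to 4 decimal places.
\gamma(0) = 5.8748

For an MA(q) process X_t = eps_t + sum_i theta_i eps_{t-i} with
Var(eps_t) = sigma^2, the variance is
  gamma(0) = sigma^2 * (1 + sum_i theta_i^2).
  sum_i theta_i^2 = (0.143)^2 + (0.662)^2 + (-0.1)^2 = 0.020449 + 0.438244 + 0.01 = 0.468693.
  gamma(0) = 4 * (1 + 0.468693) = 4 * 1.468693 = 5.874772, which rounds to 5.8748.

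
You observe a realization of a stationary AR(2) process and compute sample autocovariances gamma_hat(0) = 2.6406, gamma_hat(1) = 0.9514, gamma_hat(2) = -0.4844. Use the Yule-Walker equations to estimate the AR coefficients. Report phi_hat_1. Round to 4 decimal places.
\hat\phi_{1} = 0.4900

The Yule-Walker equations for an AR(p) process read, in matrix form,
  Gamma_p phi = r_p,   with   (Gamma_p)_{ij} = gamma(|i - j|),
                       (r_p)_i = gamma(i),   i,j = 1..p.
Substitute the sample gammas (Toeplitz matrix and right-hand side of size 2):
  Gamma_p = [[2.6406, 0.9514], [0.9514, 2.6406]]
  r_p     = [0.9514, -0.4844]
Written out:
  2.6406 phi_1 + 0.9514 phi_2 = 0.9514
  0.9514 phi_1 + 2.6406 phi_2 = -0.4844
Solve by Cramer's rule:
  det = gamma(0)^2 - gamma(1)^2 = (2.6406)^2 - (0.9514)^2 = 6.97276836 - 0.90516196 = 6.0676064
  phi_hat_1 = [gamma(1) gamma(0) - gamma(1) gamma(2)] / det = [(0.9514)(2.6406) - (0.9514)(-0.4844)] / 6.0676064 = 2.973125 / 6.0676064 = 0.49
  phi_hat_2 = [gamma(0) gamma(2) - gamma(1)^2] / det = [(2.6406)(-0.4844) - (0.9514)^2] / 6.0676064 = -2.1842686 / 6.0676064 = -0.36
So phi_hat = [0.4900, -0.3600].
Therefore phi_hat_1 = 0.4900.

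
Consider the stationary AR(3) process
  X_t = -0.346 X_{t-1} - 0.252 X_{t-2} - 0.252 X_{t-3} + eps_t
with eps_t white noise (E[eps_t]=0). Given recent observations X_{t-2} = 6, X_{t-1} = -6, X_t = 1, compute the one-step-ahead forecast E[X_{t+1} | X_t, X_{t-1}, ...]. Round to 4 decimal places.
E[X_{t+1} \mid \mathcal F_t] = -0.3460

For an AR(p) model X_t = c + sum_i phi_i X_{t-i} + eps_t, the
one-step-ahead conditional mean is
  E[X_{t+1} | X_t, ...] = c + sum_i phi_i X_{t+1-i}.
Substitute known values:
  E[X_{t+1} | ...] = (-0.346) * (1) + (-0.252) * (-6) + (-0.252) * (6)
                   = -0.3460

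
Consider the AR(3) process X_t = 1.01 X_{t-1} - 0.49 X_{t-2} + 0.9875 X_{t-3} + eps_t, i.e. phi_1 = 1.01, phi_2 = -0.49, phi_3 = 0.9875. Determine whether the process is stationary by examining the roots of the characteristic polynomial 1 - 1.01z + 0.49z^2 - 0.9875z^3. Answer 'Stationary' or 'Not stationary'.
\text{Not stationary}

The AR(p) characteristic polynomial is P(z) = 1 - 1.01z + 0.49z^2 - 0.9875z^3.
Stationarity requires all roots to lie outside the unit circle, i.e. |z| > 1 for every root.
Degree 3: look for a simple real root z0 first, then factor out (1 - z/z0) and solve the remaining quadratic.
Testing z0 = 0.8: P(0.8) = 1 + (-1.01)(0.8) + (0.49)(0.8)^2 + (-0.9875)(0.8)^3
  = 1 + (-0.808) + (0.3136) + (-0.5056) = 0.  So z_0 = 0.8 is a root, |z_0| = 0.8.
Divide out the factor (1 - 1.25 z) = (1 - z/z0) (since 1/z0 = 1.25):
  P(z) = (1 - 1.25 z)(1 + (0.24) z + (0.79) z^2)
  [check: z-coef 0.24 - (1.25) = -1.01; z^2-coef 0.79 - (1.25)(0.24) = 0.49; z^3-coef -(1.25)(0.79) = -0.9875.]
Remaining roots from the quadratic factor 1 + (0.24) z + (0.79) z^2:
  Set 1 + (0.24) z + (0.79) z^2 = 0, i.e. a z^2 + b z + c = 0 with a = 0.79, b = 0.24, c = 1.
  Discriminant D = b^2 - 4ac = (0.24)^2 - 4*(0.79)*1 = 0.0576 - (3.16) = -3.1024.
  D < 0, so the roots are the complex-conjugate pair z = (-b +/- i sqrt(-D)) / (2a) = -0.1519 +/- 1.1148i.
  For a conjugate pair |z|^2 = z * conj(z) = (product of roots) = c/a = 1/(0.79) = 1.265823, so |z| = sqrt(1.265823) = 1.1251 for both roots.
Moduli of all roots: 0.8000, 1.1251, 1.1251.
All moduli strictly greater than 1? No.
Verdict: Not stationary.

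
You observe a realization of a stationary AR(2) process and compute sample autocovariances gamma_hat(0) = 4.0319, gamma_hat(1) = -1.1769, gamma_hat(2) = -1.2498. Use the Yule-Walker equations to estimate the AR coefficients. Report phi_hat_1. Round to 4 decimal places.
\hat\phi_{1} = -0.4180

The Yule-Walker equations for an AR(p) process read, in matrix form,
  Gamma_p phi = r_p,   with   (Gamma_p)_{ij} = gamma(|i - j|),
                       (r_p)_i = gamma(i),   i,j = 1..p.
Substitute the sample gammas (Toeplitz matrix and right-hand side of size 2):
  Gamma_p = [[4.0319, -1.1769], [-1.1769, 4.0319]]
  r_p     = [-1.1769, -1.2498]
Written out:
  4.0319 phi_1 - 1.1769 phi_2 = -1.1769
  -1.1769 phi_1 + 4.0319 phi_2 = -1.2498
Solve by Cramer's rule:
  det = gamma(0)^2 - gamma(1)^2 = (4.0319)^2 - (-1.1769)^2 = 16.25621761 - 1.38509361 = 14.871124
  phi_hat_1 = [gamma(1) gamma(0) - gamma(1) gamma(2)] / det = [(-1.1769)(4.0319) - (-1.1769)(-1.2498)] / 14.871124 = -6.21603273 / 14.871124 = -0.418
  phi_hat_2 = [gamma(0) gamma(2) - gamma(1)^2] / det = [(4.0319)(-1.2498) - (-1.1769)^2] / 14.871124 = -6.42416223 / 14.871124 = -0.432
So phi_hat = [-0.4180, -0.4320].
Therefore phi_hat_1 = -0.4180.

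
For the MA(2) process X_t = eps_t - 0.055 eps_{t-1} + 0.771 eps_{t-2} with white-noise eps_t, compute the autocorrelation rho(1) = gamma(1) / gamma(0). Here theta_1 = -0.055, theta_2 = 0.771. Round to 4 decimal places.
\rho(1) = -0.0610

For an MA(q) process with theta_0 = 1, the autocovariance is
  gamma(k) = sigma^2 * sum_{i=0..q-k} theta_i * theta_{i+k},
and rho(k) = gamma(k) / gamma(0). Sigma^2 cancels.
  numerator   = (1)*(-0.055) + (-0.055)*(0.771) = -0.097405.
  denominator = (1)^2 + (-0.055)^2 + (0.771)^2 = 1.597466.
  rho(1) = -0.097405 / 1.597466 = -0.0610.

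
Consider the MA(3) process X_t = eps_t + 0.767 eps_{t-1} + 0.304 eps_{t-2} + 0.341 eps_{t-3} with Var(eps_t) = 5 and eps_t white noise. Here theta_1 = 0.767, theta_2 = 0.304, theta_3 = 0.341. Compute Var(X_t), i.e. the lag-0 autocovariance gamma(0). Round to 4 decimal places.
\gamma(0) = 8.9849

For an MA(q) process X_t = eps_t + sum_i theta_i eps_{t-i} with
Var(eps_t) = sigma^2, the variance is
  gamma(0) = sigma^2 * (1 + sum_i theta_i^2).
  sum_i theta_i^2 = (0.767)^2 + (0.304)^2 + (0.341)^2 = 0.588289 + 0.092416 + 0.116281 = 0.796986.
  gamma(0) = 5 * (1 + 0.796986) = 5 * 1.796986 = 8.98493, which rounds to 8.9849.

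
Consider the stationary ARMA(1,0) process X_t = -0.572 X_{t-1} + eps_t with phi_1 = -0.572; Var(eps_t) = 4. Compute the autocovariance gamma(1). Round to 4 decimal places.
\gamma(1) = -3.4006

Multiply the model equation by X_{t-k} and take expectations. With theta_0 = psi_0 = 1 and psi_j the MA(infinity) weights, this gives
  gamma(k) - sum_i phi_i gamma(k-i) = c_k,
  c_k = sigma^2 * sum_{j=k..q} theta_j psi_{j-k}   (c_k = 0 for k > q),
using gamma(-m) = gamma(m).
Pure AR (q = 0): c_0 = sigma^2 = 4, c_k = 0 for k >= 1.
Equations for k = 0 and k = 1 (AR order 1):
  gamma(0) = phi_1 gamma(1) + c_0
  gamma(1) = phi_1 gamma(0) + c_1
Substituting the second into the first: gamma(0) (1 - phi_1^2) = c_0 + phi_1 c_1, so
  gamma(0) = c_0 / (1 - phi_1^2) = 4 / (1 - (-0.572)^2) = 4 / 0.672816 = 5.945162.
  gamma(1) = phi_1 gamma(0) = (-0.572)(5.945162) = -3.400633.
Therefore gamma(1) = -3.4006 (to 4 decimal places).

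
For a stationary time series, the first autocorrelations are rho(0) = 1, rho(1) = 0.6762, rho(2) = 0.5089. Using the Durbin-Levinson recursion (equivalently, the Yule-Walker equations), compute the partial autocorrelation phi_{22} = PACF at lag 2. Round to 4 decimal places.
\phi_{22} = 0.0952

The PACF at lag k is phi_{kk}, the last component of the solution
to the Yule-Walker system G_k phi = r_k where
  (G_k)_{ij} = rho(|i - j|), (r_k)_i = rho(i), i,j = 1..k.
Equivalently, Durbin-Levinson gives phi_{kk} iteratively:
  phi_{11} = rho(1)
  phi_{kk} = [rho(k) - sum_{j=1..k-1} phi_{k-1,j} rho(k-j)]
            / [1 - sum_{j=1..k-1} phi_{k-1,j} rho(j)],
  phi_{k,j} = phi_{k-1,j} - phi_{kk} phi_{k-1,k-j},  j = 1..k-1.
Step k = 1:
  phi_11 = rho(1) = 0.6762.
Step k = 2:
  phi_22 = [rho(2) - phi_11 rho(1)] / [1 - phi_11 rho(1)] = [0.5089 - (0.6762)(0.6762)] / [1 - (0.6762)(0.6762)]
         = 0.05165356 / 0.54275356 = 0.0952.
Therefore phi_{22} = 0.0952.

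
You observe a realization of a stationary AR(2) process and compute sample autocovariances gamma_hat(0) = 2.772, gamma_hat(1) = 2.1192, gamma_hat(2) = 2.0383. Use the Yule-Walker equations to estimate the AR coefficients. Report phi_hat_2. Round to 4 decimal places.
\hat\phi_{2} = 0.3630

The Yule-Walker equations for an AR(p) process read, in matrix form,
  Gamma_p phi = r_p,   with   (Gamma_p)_{ij} = gamma(|i - j|),
                       (r_p)_i = gamma(i),   i,j = 1..p.
Substitute the sample gammas (Toeplitz matrix and right-hand side of size 2):
  Gamma_p = [[2.772, 2.1192], [2.1192, 2.772]]
  r_p     = [2.1192, 2.0383]
Written out:
  2.772 phi_1 + 2.1192 phi_2 = 2.1192
  2.1192 phi_1 + 2.772 phi_2 = 2.0383
Solve by Cramer's rule:
  det = gamma(0)^2 - gamma(1)^2 = (2.772)^2 - (2.1192)^2 = 7.683984 - 4.49100864 = 3.19297536
  phi_hat_1 = [gamma(1) gamma(0) - gamma(1) gamma(2)] / det = [(2.1192)(2.772) - (2.1192)(2.0383)] / 3.19297536 = 1.55485704 / 3.19297536 = 0.487
  phi_hat_2 = [gamma(0) gamma(2) - gamma(1)^2] / det = [(2.772)(2.0383) - (2.1192)^2] / 3.19297536 = 1.15915896 / 3.19297536 = 0.363
So phi_hat = [0.4870, 0.3630].
Therefore phi_hat_2 = 0.3630.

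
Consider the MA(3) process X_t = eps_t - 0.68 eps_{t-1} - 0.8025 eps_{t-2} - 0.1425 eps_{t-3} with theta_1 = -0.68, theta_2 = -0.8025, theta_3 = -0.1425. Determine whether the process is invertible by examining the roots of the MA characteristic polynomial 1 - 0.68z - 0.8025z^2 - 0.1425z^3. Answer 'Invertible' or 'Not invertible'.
\text{Not invertible}

The MA(q) characteristic polynomial is P(z) = 1 - 0.68z - 0.8025z^2 - 0.1425z^3.
Invertibility requires all roots to lie outside the unit circle, i.e. |z| > 1 for every root.
Degree 3: look for a simple real root z0 first, then factor out (1 - z/z0) and solve the remaining quadratic.
Testing z0 = -4: P(-4) = 1 + (-0.68)(-4) + (-0.8025)(-4)^2 + (-0.1425)(-4)^3
  = 1 + (2.72) + (-12.84) + (9.12) = 0.  So z_0 = -4 is a root, |z_0| = 4.
Divide out the factor (1 + 0.25 z) = (1 - z/z0) (since 1/z0 = -0.25):
  P(z) = (1 + 0.25 z)(1 + (-0.93) z + (-0.57) z^2)
  [check: z-coef -0.93 - (-0.25) = -0.68; z^2-coef -0.57 - (-0.25)(-0.93) = -0.8025; z^3-coef -(-0.25)(-0.57) = -0.1425.]
Remaining roots from the quadratic factor 1 + (-0.93) z + (-0.57) z^2:
  Set 1 + (-0.93) z + (-0.57) z^2 = 0, i.e. a z^2 + b z + c = 0 with a = -0.57, b = -0.93, c = 1.
  Discriminant D = b^2 - 4ac = (-0.93)^2 - 4*(-0.57)*1 = 0.8649 - (-2.28) = 3.1449.
  D >= 0, so the roots are real: z = (-b +/- sqrt(D)) / (2a) = (0.93 +/- 1.773387) / (-1.14).
    z_1 = (0.93 + 1.773387) / (-1.14) = -2.3714,   |z_1| = 2.3714.
    z_2 = (0.93 - 1.773387) / (-1.14) = 0.7398,   |z_2| = 0.7398.
Moduli of all roots: 4.0000, 2.3714, 0.7398.
All moduli strictly greater than 1? No.
Verdict: Not invertible.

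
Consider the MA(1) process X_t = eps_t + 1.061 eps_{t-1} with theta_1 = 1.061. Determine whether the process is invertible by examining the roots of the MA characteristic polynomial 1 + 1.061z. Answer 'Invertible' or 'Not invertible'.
\text{Not invertible}

The MA(q) characteristic polynomial is P(z) = 1 + 1.061z.
Invertibility requires all roots to lie outside the unit circle, i.e. |z| > 1 for every root.
This is linear in z: 1 + (1.061) z = 0  =>  z = -1/(1.061) = -0.942507,  |z| = 0.942507.
Moduli of all roots: 0.9425.
All moduli strictly greater than 1? No.
Verdict: Not invertible.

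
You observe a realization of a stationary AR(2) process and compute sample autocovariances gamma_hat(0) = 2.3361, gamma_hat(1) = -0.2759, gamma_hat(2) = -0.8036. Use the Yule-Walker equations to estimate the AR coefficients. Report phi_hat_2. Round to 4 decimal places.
\hat\phi_{2} = -0.3630

The Yule-Walker equations for an AR(p) process read, in matrix form,
  Gamma_p phi = r_p,   with   (Gamma_p)_{ij} = gamma(|i - j|),
                       (r_p)_i = gamma(i),   i,j = 1..p.
Substitute the sample gammas (Toeplitz matrix and right-hand side of size 2):
  Gamma_p = [[2.3361, -0.2759], [-0.2759, 2.3361]]
  r_p     = [-0.2759, -0.8036]
Written out:
  2.3361 phi_1 - 0.2759 phi_2 = -0.2759
  -0.2759 phi_1 + 2.3361 phi_2 = -0.8036
Solve by Cramer's rule:
  det = gamma(0)^2 - gamma(1)^2 = (2.3361)^2 - (-0.2759)^2 = 5.45736321 - 0.07612081 = 5.3812424
  phi_hat_1 = [gamma(1) gamma(0) - gamma(1) gamma(2)] / det = [(-0.2759)(2.3361) - (-0.2759)(-0.8036)] / 5.3812424 = -0.86624323 / 5.3812424 = -0.161
  phi_hat_2 = [gamma(0) gamma(2) - gamma(1)^2] / det = [(2.3361)(-0.8036) - (-0.2759)^2] / 5.3812424 = -1.95341077 / 5.3812424 = -0.363
So phi_hat = [-0.1610, -0.3630].
Therefore phi_hat_2 = -0.3630.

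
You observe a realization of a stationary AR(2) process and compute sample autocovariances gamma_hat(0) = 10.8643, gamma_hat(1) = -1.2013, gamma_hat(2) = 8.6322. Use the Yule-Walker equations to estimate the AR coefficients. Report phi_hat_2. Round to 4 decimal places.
\hat\phi_{2} = 0.7920

The Yule-Walker equations for an AR(p) process read, in matrix form,
  Gamma_p phi = r_p,   with   (Gamma_p)_{ij} = gamma(|i - j|),
                       (r_p)_i = gamma(i),   i,j = 1..p.
Substitute the sample gammas (Toeplitz matrix and right-hand side of size 2):
  Gamma_p = [[10.8643, -1.2013], [-1.2013, 10.8643]]
  r_p     = [-1.2013, 8.6322]
Written out:
  10.8643 phi_1 - 1.2013 phi_2 = -1.2013
  -1.2013 phi_1 + 10.8643 phi_2 = 8.6322
Solve by Cramer's rule:
  det = gamma(0)^2 - gamma(1)^2 = (10.8643)^2 - (-1.2013)^2 = 118.03301449 - 1.44312169 = 116.5898928
  phi_hat_1 = [gamma(1) gamma(0) - gamma(1) gamma(2)] / det = [(-1.2013)(10.8643) - (-1.2013)(8.6322)] / 116.5898928 = -2.68142173 / 116.5898928 = -0.023
  phi_hat_2 = [gamma(0) gamma(2) - gamma(1)^2] / det = [(10.8643)(8.6322) - (-1.2013)^2] / 116.5898928 = 92.33968877 / 116.5898928 = 0.792
So phi_hat = [-0.0230, 0.7920].
Therefore phi_hat_2 = 0.7920.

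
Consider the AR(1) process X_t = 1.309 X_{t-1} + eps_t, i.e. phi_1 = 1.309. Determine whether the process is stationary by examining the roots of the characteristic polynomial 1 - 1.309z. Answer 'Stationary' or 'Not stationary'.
\text{Not stationary}

The AR(p) characteristic polynomial is P(z) = 1 - 1.309z.
Stationarity requires all roots to lie outside the unit circle, i.e. |z| > 1 for every root.
This is linear in z: 1 + (-1.309) z = 0  =>  z = -1/(-1.309) = 0.763942,  |z| = 0.763942.
Moduli of all roots: 0.7639.
All moduli strictly greater than 1? No.
Verdict: Not stationary.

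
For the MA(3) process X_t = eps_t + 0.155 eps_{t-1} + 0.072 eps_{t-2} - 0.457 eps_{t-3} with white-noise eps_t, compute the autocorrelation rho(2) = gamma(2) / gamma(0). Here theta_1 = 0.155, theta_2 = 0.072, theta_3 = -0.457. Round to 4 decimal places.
\rho(2) = 0.0009

For an MA(q) process with theta_0 = 1, the autocovariance is
  gamma(k) = sigma^2 * sum_{i=0..q-k} theta_i * theta_{i+k},
and rho(k) = gamma(k) / gamma(0). Sigma^2 cancels.
  numerator   = (1)*(0.072) + (0.155)*(-0.457) = 0.001165.
  denominator = (1)^2 + (0.155)^2 + (0.072)^2 + (-0.457)^2 = 1.238058.
  rho(2) = 0.001165 / 1.238058 = 0.0009.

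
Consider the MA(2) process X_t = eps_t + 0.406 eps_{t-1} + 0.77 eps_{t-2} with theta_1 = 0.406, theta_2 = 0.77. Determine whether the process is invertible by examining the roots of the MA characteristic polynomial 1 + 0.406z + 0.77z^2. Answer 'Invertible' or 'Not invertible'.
\text{Invertible}

The MA(q) characteristic polynomial is P(z) = 1 + 0.406z + 0.77z^2.
Invertibility requires all roots to lie outside the unit circle, i.e. |z| > 1 for every root.
Set 1 + (0.406) z + (0.77) z^2 = 0, i.e. a z^2 + b z + c = 0 with a = 0.77, b = 0.406, c = 1.
Discriminant D = b^2 - 4ac = (0.406)^2 - 4*(0.77)*1 = 0.164836 - (3.08) = -2.915164.
D < 0, so the roots are the complex-conjugate pair z = (-b +/- i sqrt(-D)) / (2a) = -0.2636 +/- 1.1087i.
For a conjugate pair |z|^2 = z * conj(z) = (product of roots) = c/a = 1/(0.77) = 1.298701, so |z| = sqrt(1.298701) = 1.1396 for both roots.
Moduli of all roots: 1.1396, 1.1396.
All moduli strictly greater than 1? Yes.
Verdict: Invertible.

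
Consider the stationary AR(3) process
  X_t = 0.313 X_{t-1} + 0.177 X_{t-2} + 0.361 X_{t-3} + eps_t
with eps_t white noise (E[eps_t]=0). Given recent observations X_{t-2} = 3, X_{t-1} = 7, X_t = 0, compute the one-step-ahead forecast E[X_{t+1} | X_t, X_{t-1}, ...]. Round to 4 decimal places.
E[X_{t+1} \mid \mathcal F_t] = 2.3220

For an AR(p) model X_t = c + sum_i phi_i X_{t-i} + eps_t, the
one-step-ahead conditional mean is
  E[X_{t+1} | X_t, ...] = c + sum_i phi_i X_{t+1-i}.
Substitute known values:
  E[X_{t+1} | ...] = (0.313) * (0) + (0.177) * (7) + (0.361) * (3)
                   = 2.3220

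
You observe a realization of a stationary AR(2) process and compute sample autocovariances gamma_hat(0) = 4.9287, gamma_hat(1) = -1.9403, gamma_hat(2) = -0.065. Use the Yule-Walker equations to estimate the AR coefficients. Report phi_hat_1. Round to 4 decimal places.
\hat\phi_{1} = -0.4720

The Yule-Walker equations for an AR(p) process read, in matrix form,
  Gamma_p phi = r_p,   with   (Gamma_p)_{ij} = gamma(|i - j|),
                       (r_p)_i = gamma(i),   i,j = 1..p.
Substitute the sample gammas (Toeplitz matrix and right-hand side of size 2):
  Gamma_p = [[4.9287, -1.9403], [-1.9403, 4.9287]]
  r_p     = [-1.9403, -0.065]
Written out:
  4.9287 phi_1 - 1.9403 phi_2 = -1.9403
  -1.9403 phi_1 + 4.9287 phi_2 = -0.065
Solve by Cramer's rule:
  det = gamma(0)^2 - gamma(1)^2 = (4.9287)^2 - (-1.9403)^2 = 24.29208369 - 3.76476409 = 20.5273196
  phi_hat_1 = [gamma(1) gamma(0) - gamma(1) gamma(2)] / det = [(-1.9403)(4.9287) - (-1.9403)(-0.065)] / 20.5273196 = -9.68927611 / 20.5273196 = -0.472
  phi_hat_2 = [gamma(0) gamma(2) - gamma(1)^2] / det = [(4.9287)(-0.065) - (-1.9403)^2] / 20.5273196 = -4.08512959 / 20.5273196 = -0.199
So phi_hat = [-0.4720, -0.1990].
Therefore phi_hat_1 = -0.4720.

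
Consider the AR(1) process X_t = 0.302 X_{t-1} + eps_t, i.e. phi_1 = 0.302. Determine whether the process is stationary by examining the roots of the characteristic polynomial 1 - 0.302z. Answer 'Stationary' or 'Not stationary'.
\text{Stationary}

The AR(p) characteristic polynomial is P(z) = 1 - 0.302z.
Stationarity requires all roots to lie outside the unit circle, i.e. |z| > 1 for every root.
This is linear in z: 1 + (-0.302) z = 0  =>  z = -1/(-0.302) = 3.311258,  |z| = 3.311258.
Moduli of all roots: 3.3113.
All moduli strictly greater than 1? Yes.
Verdict: Stationary.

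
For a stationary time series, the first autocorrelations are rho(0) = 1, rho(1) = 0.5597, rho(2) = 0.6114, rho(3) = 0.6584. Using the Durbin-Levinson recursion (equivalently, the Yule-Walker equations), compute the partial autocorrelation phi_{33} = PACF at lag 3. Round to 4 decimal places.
\phi_{33} = 0.3979

The PACF at lag k is phi_{kk}, the last component of the solution
to the Yule-Walker system G_k phi = r_k where
  (G_k)_{ij} = rho(|i - j|), (r_k)_i = rho(i), i,j = 1..k.
Equivalently, Durbin-Levinson gives phi_{kk} iteratively:
  phi_{11} = rho(1)
  phi_{kk} = [rho(k) - sum_{j=1..k-1} phi_{k-1,j} rho(k-j)]
            / [1 - sum_{j=1..k-1} phi_{k-1,j} rho(j)],
  phi_{k,j} = phi_{k-1,j} - phi_{kk} phi_{k-1,k-j},  j = 1..k-1.
Step k = 1:
  phi_11 = rho(1) = 0.5597.
Step k = 2:
  phi_22 = [rho(2) - phi_11 rho(1)] / [1 - phi_11 rho(1)] = [0.6114 - (0.5597)(0.5597)] / [1 - (0.5597)(0.5597)]
         = 0.29813591 / 0.68673591 = 0.434135.
  Update: phi_21 = phi_11 - phi_22 phi_11 = 0.5597 - (0.434135)(0.5597) = 0.316715.
Step k = 3:
  phi_33 = [rho(3) - phi_21 rho(2) - phi_22 rho(1)] / [1 - phi_21 rho(1) - phi_22 rho(2)]
    numerator   = 0.6584 - (0.316715)(0.6114) - (0.434135)(0.5597) = 0.22177537
    denominator = 1 - (0.316715)(0.5597) - (0.434135)(0.6114) = 0.55730476
  phi_33 = 0.22177537 / 0.55730476 = 0.3979.
Therefore phi_{33} = 0.3979.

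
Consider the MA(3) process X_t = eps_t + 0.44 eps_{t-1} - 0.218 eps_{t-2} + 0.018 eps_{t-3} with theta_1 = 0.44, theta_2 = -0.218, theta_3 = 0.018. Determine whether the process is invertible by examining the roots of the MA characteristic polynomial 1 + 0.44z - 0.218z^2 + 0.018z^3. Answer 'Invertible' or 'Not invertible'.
\text{Invertible}

The MA(q) characteristic polynomial is P(z) = 1 + 0.44z - 0.218z^2 + 0.018z^3.
Invertibility requires all roots to lie outside the unit circle, i.e. |z| > 1 for every root.
Degree 3: look for a simple real root z0 first, then factor out (1 - z/z0) and solve the remaining quadratic.
Testing z0 = 5: P(5) = 1 + (0.44)(5) + (-0.218)(5)^2 + (0.018)(5)^3
  = 1 + (2.2) + (-5.45) + (2.25) = 0.  So z_0 = 5 is a root, |z_0| = 5.
Divide out the factor (1 - 0.2 z) = (1 - z/z0) (since 1/z0 = 0.2):
  P(z) = (1 - 0.2 z)(1 + (0.64) z + (-0.09) z^2)
  [check: z-coef 0.64 - (0.2) = 0.44; z^2-coef -0.09 - (0.2)(0.64) = -0.218; z^3-coef -(0.2)(-0.09) = 0.018.]
Remaining roots from the quadratic factor 1 + (0.64) z + (-0.09) z^2:
  Set 1 + (0.64) z + (-0.09) z^2 = 0, i.e. a z^2 + b z + c = 0 with a = -0.09, b = 0.64, c = 1.
  Discriminant D = b^2 - 4ac = (0.64)^2 - 4*(-0.09)*1 = 0.4096 - (-0.36) = 0.7696.
  D >= 0, so the roots are real: z = (-b +/- sqrt(D)) / (2a) = (-0.64 +/- 0.877268) / (-0.18).
    z_1 = (-0.64 + 0.877268) / (-0.18) = -1.3182,   |z_1| = 1.3182.
    z_2 = (-0.64 - 0.877268) / (-0.18) = 8.4293,   |z_2| = 8.4293.
Moduli of all roots: 5.0000, 1.3182, 8.4293.
All moduli strictly greater than 1? Yes.
Verdict: Invertible.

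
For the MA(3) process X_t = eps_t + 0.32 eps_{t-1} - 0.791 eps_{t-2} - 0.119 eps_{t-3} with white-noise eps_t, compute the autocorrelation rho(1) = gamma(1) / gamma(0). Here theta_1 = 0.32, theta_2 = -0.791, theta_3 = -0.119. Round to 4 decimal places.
\rho(1) = 0.0924

For an MA(q) process with theta_0 = 1, the autocovariance is
  gamma(k) = sigma^2 * sum_{i=0..q-k} theta_i * theta_{i+k},
and rho(k) = gamma(k) / gamma(0). Sigma^2 cancels.
  numerator   = (1)*(0.32) + (0.32)*(-0.791) + (-0.791)*(-0.119) = 0.161009.
  denominator = (1)^2 + (0.32)^2 + (-0.791)^2 + (-0.119)^2 = 1.742242.
  rho(1) = 0.161009 / 1.742242 = 0.0924.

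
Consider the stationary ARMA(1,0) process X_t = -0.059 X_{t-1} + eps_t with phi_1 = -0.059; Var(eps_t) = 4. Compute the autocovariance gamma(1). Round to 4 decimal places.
\gamma(1) = -0.2368

Multiply the model equation by X_{t-k} and take expectations. With theta_0 = psi_0 = 1 and psi_j the MA(infinity) weights, this gives
  gamma(k) - sum_i phi_i gamma(k-i) = c_k,
  c_k = sigma^2 * sum_{j=k..q} theta_j psi_{j-k}   (c_k = 0 for k > q),
using gamma(-m) = gamma(m).
Pure AR (q = 0): c_0 = sigma^2 = 4, c_k = 0 for k >= 1.
Equations for k = 0 and k = 1 (AR order 1):
  gamma(0) = phi_1 gamma(1) + c_0
  gamma(1) = phi_1 gamma(0) + c_1
Substituting the second into the first: gamma(0) (1 - phi_1^2) = c_0 + phi_1 c_1, so
  gamma(0) = c_0 / (1 - phi_1^2) = 4 / (1 - (-0.059)^2) = 4 / 0.996519 = 4.013973.
  gamma(1) = phi_1 gamma(0) = (-0.059)(4.013973) = -0.236824.
Therefore gamma(1) = -0.2368 (to 4 decimal places).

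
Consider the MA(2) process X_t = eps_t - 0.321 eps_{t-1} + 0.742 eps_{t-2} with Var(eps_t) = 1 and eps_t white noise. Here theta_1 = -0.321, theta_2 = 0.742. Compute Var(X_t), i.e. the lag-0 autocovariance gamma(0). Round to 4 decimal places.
\gamma(0) = 1.6536

For an MA(q) process X_t = eps_t + sum_i theta_i eps_{t-i} with
Var(eps_t) = sigma^2, the variance is
  gamma(0) = sigma^2 * (1 + sum_i theta_i^2).
  sum_i theta_i^2 = (-0.321)^2 + (0.742)^2 = 0.103041 + 0.550564 = 0.653605.
  gamma(0) = 1 * (1 + 0.653605) = 1 * 1.653605 = 1.653605, which rounds to 1.6536.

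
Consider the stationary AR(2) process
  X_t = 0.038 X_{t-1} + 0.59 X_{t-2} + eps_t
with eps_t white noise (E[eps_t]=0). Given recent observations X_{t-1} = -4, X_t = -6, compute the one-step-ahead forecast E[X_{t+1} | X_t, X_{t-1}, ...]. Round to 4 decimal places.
E[X_{t+1} \mid \mathcal F_t] = -2.5880

For an AR(p) model X_t = c + sum_i phi_i X_{t-i} + eps_t, the
one-step-ahead conditional mean is
  E[X_{t+1} | X_t, ...] = c + sum_i phi_i X_{t+1-i}.
Substitute known values:
  E[X_{t+1} | ...] = (0.038) * (-6) + (0.59) * (-4)
                   = -2.5880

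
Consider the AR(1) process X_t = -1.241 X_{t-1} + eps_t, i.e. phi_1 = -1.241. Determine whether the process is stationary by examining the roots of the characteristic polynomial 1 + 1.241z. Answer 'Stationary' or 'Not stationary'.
\text{Not stationary}

The AR(p) characteristic polynomial is P(z) = 1 + 1.241z.
Stationarity requires all roots to lie outside the unit circle, i.e. |z| > 1 for every root.
This is linear in z: 1 + (1.241) z = 0  =>  z = -1/(1.241) = -0.805802,  |z| = 0.805802.
Moduli of all roots: 0.8058.
All moduli strictly greater than 1? No.
Verdict: Not stationary.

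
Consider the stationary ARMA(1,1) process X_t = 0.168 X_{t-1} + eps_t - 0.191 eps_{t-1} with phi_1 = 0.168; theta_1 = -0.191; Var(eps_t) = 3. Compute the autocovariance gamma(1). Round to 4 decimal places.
\gamma(1) = -0.0687

Multiply the model equation by X_{t-k} and take expectations. With theta_0 = psi_0 = 1 and psi_j the MA(infinity) weights, this gives
  gamma(k) - sum_i phi_i gamma(k-i) = c_k,
  c_k = sigma^2 * sum_{j=k..q} theta_j psi_{j-k}   (c_k = 0 for k > q),
using gamma(-m) = gamma(m).
psi-weights needed (psi_j = theta_j + sum_i phi_i psi_{j-i}):
  psi_1 = theta_1 + phi_1 = -0.191 + (0.168) = -0.023
Right-hand sides:
  c_0 = sigma^2 (1 + theta_1 psi_1) = 3 * (1 + (-0.191)(-0.023)) = 3 * 1.004393 = 3.013179
  c_1 = sigma^2 theta_1 = 3 * (-0.191) = -0.573
  c_2 = 0
Equations for k = 0 and k = 1 (AR order 1):
  gamma(0) = phi_1 gamma(1) + c_0
  gamma(1) = phi_1 gamma(0) + c_1
Substituting the second into the first: gamma(0) (1 - phi_1^2) = c_0 + phi_1 c_1, so
  gamma(0) = (c_0 + phi_1 c_1) / (1 - phi_1^2) = (3.013179 + (0.168)(-0.573)) / (1 - (0.168)^2) = 2.916915 / 0.971776 = 3.001633.
  gamma(1) = phi_1 gamma(0) + c_1 = (0.168)(3.001633) + (-0.573) = -0.068726.
Therefore gamma(1) = -0.0687 (to 4 decimal places).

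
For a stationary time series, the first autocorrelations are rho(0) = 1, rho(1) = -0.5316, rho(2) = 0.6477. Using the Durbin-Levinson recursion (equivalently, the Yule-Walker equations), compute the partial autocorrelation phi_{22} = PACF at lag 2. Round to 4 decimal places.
\phi_{22} = 0.5089

The PACF at lag k is phi_{kk}, the last component of the solution
to the Yule-Walker system G_k phi = r_k where
  (G_k)_{ij} = rho(|i - j|), (r_k)_i = rho(i), i,j = 1..k.
Equivalently, Durbin-Levinson gives phi_{kk} iteratively:
  phi_{11} = rho(1)
  phi_{kk} = [rho(k) - sum_{j=1..k-1} phi_{k-1,j} rho(k-j)]
            / [1 - sum_{j=1..k-1} phi_{k-1,j} rho(j)],
  phi_{k,j} = phi_{k-1,j} - phi_{kk} phi_{k-1,k-j},  j = 1..k-1.
Step k = 1:
  phi_11 = rho(1) = -0.5316.
Step k = 2:
  phi_22 = [rho(2) - phi_11 rho(1)] / [1 - phi_11 rho(1)] = [0.6477 - (-0.5316)(-0.5316)] / [1 - (-0.5316)(-0.5316)]
         = 0.36510144 / 0.71740144 = 0.5089.
Therefore phi_{22} = 0.5089.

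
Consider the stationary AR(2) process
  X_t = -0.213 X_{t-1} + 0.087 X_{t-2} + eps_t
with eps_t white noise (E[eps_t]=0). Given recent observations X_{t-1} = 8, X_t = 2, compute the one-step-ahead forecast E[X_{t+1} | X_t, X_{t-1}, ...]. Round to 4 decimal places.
E[X_{t+1} \mid \mathcal F_t] = 0.2700

For an AR(p) model X_t = c + sum_i phi_i X_{t-i} + eps_t, the
one-step-ahead conditional mean is
  E[X_{t+1} | X_t, ...] = c + sum_i phi_i X_{t+1-i}.
Substitute known values:
  E[X_{t+1} | ...] = (-0.213) * (2) + (0.087) * (8)
                   = 0.2700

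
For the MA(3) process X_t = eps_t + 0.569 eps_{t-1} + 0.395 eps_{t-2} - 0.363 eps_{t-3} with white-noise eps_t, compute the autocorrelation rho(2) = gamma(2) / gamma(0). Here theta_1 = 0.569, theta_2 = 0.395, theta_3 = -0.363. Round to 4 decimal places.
\rho(2) = 0.1169

For an MA(q) process with theta_0 = 1, the autocovariance is
  gamma(k) = sigma^2 * sum_{i=0..q-k} theta_i * theta_{i+k},
and rho(k) = gamma(k) / gamma(0). Sigma^2 cancels.
  numerator   = (1)*(0.395) + (0.569)*(-0.363) = 0.188453.
  denominator = (1)^2 + (0.569)^2 + (0.395)^2 + (-0.363)^2 = 1.611555.
  rho(2) = 0.188453 / 1.611555 = 0.1169.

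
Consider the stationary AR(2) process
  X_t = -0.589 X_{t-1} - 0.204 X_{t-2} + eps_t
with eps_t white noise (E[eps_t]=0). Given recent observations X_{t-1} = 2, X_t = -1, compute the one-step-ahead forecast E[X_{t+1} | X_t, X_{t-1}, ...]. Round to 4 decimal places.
E[X_{t+1} \mid \mathcal F_t] = 0.1810

For an AR(p) model X_t = c + sum_i phi_i X_{t-i} + eps_t, the
one-step-ahead conditional mean is
  E[X_{t+1} | X_t, ...] = c + sum_i phi_i X_{t+1-i}.
Substitute known values:
  E[X_{t+1} | ...] = (-0.589) * (-1) + (-0.204) * (2)
                   = 0.1810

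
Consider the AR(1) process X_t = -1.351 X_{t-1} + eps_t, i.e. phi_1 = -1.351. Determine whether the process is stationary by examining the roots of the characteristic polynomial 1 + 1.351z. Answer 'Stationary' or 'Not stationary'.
\text{Not stationary}

The AR(p) characteristic polynomial is P(z) = 1 + 1.351z.
Stationarity requires all roots to lie outside the unit circle, i.e. |z| > 1 for every root.
This is linear in z: 1 + (1.351) z = 0  =>  z = -1/(1.351) = -0.740192,  |z| = 0.740192.
Moduli of all roots: 0.7402.
All moduli strictly greater than 1? No.
Verdict: Not stationary.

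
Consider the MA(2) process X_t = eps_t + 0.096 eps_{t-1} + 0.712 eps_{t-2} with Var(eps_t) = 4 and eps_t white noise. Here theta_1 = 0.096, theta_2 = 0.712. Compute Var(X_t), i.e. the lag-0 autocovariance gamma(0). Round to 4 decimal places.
\gamma(0) = 6.0646

For an MA(q) process X_t = eps_t + sum_i theta_i eps_{t-i} with
Var(eps_t) = sigma^2, the variance is
  gamma(0) = sigma^2 * (1 + sum_i theta_i^2).
  sum_i theta_i^2 = (0.096)^2 + (0.712)^2 = 0.009216 + 0.506944 = 0.51616.
  gamma(0) = 4 * (1 + 0.51616) = 4 * 1.51616 = 6.06464, which rounds to 6.0646.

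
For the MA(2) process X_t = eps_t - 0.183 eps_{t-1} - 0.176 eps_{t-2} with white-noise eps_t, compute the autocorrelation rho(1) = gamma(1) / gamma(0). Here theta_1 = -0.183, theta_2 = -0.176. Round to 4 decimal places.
\rho(1) = -0.1417

For an MA(q) process with theta_0 = 1, the autocovariance is
  gamma(k) = sigma^2 * sum_{i=0..q-k} theta_i * theta_{i+k},
and rho(k) = gamma(k) / gamma(0). Sigma^2 cancels.
  numerator   = (1)*(-0.183) + (-0.183)*(-0.176) = -0.150792.
  denominator = (1)^2 + (-0.183)^2 + (-0.176)^2 = 1.064465.
  rho(1) = -0.150792 / 1.064465 = -0.1417.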